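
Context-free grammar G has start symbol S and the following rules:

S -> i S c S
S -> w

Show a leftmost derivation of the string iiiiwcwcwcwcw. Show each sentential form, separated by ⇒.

S ⇒ iScS ⇒ iiScScS ⇒ iiiScScScS ⇒ iiiiScScScScS ⇒ iiiiwcScScScS ⇒ iiiiwcwcScScS ⇒ iiiiwcwcwcScS ⇒ iiiiwcwcwcwcS ⇒ iiiiwcwcwcwcw

S ⇒ iScS   [S -> i S c S]
iScS ⇒ iiScScS   [S -> i S c S]
iiScScS ⇒ iiiScScScS   [S -> i S c S]
iiiScScScS ⇒ iiiiScScScScS   [S -> i S c S]
iiiiScScScScS ⇒ iiiiwcScScScS   [S -> w]
iiiiwcScScScS ⇒ iiiiwcwcScScS   [S -> w]
iiiiwcwcScScS ⇒ iiiiwcwcwcScS   [S -> w]
iiiiwcwcwcScS ⇒ iiiiwcwcwcwcS   [S -> w]
iiiiwcwcwcwcS ⇒ iiiiwcwcwcwcw   [S -> w]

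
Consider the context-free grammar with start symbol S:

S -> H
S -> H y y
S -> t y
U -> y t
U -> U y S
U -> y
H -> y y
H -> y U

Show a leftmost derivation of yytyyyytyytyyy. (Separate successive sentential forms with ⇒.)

S⇒Hyy⇒yUyy⇒yUySyy⇒yUySySyy⇒yytySySyy⇒yytyHySyy⇒yytyyUySyy⇒yytyyUySySyy⇒yytyyyySySyy⇒yytyyyytyySyy⇒yytyyyytyytyyy

S ⇒ Hyy   [S -> H y y]
Hyy ⇒ yUyy   [H -> y U]
yUyy ⇒ yUySyy   [U -> U y S]
yUySyy ⇒ yUySySyy   [U -> U y S]
yUySySyy ⇒ yytySySyy   [U -> y t]
yytySySyy ⇒ yytyHySyy   [S -> H]
yytyHySyy ⇒ yytyyUySyy   [H -> y U]
yytyyUySyy ⇒ yytyyUySySyy   [U -> U y S]
yytyyUySySyy ⇒ yytyyyySySyy   [U -> y]
yytyyyySySyy ⇒ yytyyyytyySyy   [S -> t y]
yytyyyytyySyy ⇒ yytyyyytyytyyy   [S -> t y]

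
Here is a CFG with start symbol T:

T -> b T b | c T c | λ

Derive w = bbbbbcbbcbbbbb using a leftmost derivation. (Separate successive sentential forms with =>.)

T=>bTb=>bbTbb=>bbbTbbb=>bbbbTbbbb=>bbbbbTbbbbb=>bbbbbcTcbbbbb=>bbbbbcbTbcbbbbb=>bbbbbcbbcbbbbb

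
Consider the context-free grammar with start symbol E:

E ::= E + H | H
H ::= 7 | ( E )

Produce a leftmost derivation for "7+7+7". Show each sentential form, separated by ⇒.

E⇒E+H⇒E+H+H⇒H+H+H⇒7+H+H⇒7+7+H⇒7+7+7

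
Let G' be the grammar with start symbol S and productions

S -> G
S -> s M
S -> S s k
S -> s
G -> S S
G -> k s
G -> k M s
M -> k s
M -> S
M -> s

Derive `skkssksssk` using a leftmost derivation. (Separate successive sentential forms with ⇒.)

S ⇒ Ssk   [S -> S s k]
Ssk ⇒ sMsk   [S -> s M]
sMsk ⇒ sSsk   [M -> S]
sSsk ⇒ sGsk   [S -> G]
sGsk ⇒ sSSsk   [G -> S S]
sSSsk ⇒ sGSsk   [S -> G]
sGSsk ⇒ skMsSsk   [G -> k M s]
skMsSsk ⇒ skkssSsk   [M -> k s]
skkssSsk ⇒ skkssGsk   [S -> G]
skkssGsk ⇒ skksskMssk   [G -> k M s]
skksskMssk ⇒ skksskSssk   [M -> S]
skksskSssk ⇒ skkssksssk   [S -> s]

S ⇒ Ssk ⇒ sMsk ⇒ sSsk ⇒ sGsk ⇒ sSSsk ⇒ sGSsk ⇒ skMsSsk ⇒ skkssSsk ⇒ skkssGsk ⇒ skksskMssk ⇒ skksskSssk ⇒ skkssksssk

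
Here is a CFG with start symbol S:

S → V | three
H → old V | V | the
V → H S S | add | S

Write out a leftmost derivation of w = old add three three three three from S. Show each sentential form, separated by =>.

S => V => H S S => V S S => H S S S S => old V S S S S => old add S S S S => old add three S S S => old add three three S S => old add three three three S => old add three three three three

S => V   [S → V]
V => H S S   [V → H S S]
H S S => V S S   [H → V]
V S S => H S S S S   [V → H S S]
H S S S S => old V S S S S   [H → old V]
old V S S S S => old add S S S S   [V → add]
old add S S S S => old add three S S S   [S → three]
old add three S S S => old add three three S S   [S → three]
old add three three S S => old add three three three S   [S → three]
old add three three three S => old add three three three three   [S → three]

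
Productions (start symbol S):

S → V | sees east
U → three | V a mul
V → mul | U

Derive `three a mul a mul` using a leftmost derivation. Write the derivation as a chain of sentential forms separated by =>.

S => V   [S → V]
V => U   [V → U]
U => V a mul   [U → V a mul]
V a mul => U a mul   [V → U]
U a mul => V a mul a mul   [U → V a mul]
V a mul a mul => U a mul a mul   [V → U]
U a mul a mul => three a mul a mul   [U → three]

S => V => U => V a mul => U a mul => V a mul a mul => U a mul a mul => three a mul a mul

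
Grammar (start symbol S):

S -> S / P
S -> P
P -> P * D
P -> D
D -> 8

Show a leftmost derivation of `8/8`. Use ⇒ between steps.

S ⇒ S/P   [S -> S / P]
S/P ⇒ P/P   [S -> P]
P/P ⇒ D/P   [P -> D]
D/P ⇒ 8/P   [D -> 8]
8/P ⇒ 8/D   [P -> D]
8/D ⇒ 8/8   [D -> 8]

S ⇒ S/P ⇒ P/P ⇒ D/P ⇒ 8/P ⇒ 8/D ⇒ 8/8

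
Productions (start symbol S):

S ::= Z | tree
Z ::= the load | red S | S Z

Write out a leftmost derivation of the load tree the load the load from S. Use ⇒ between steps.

S ⇒ Z ⇒ S Z ⇒ Z Z ⇒ the load Z ⇒ the load S Z ⇒ the load tree Z ⇒ the load tree S Z ⇒ the load tree Z Z ⇒ the load tree the load Z ⇒ the load tree the load the load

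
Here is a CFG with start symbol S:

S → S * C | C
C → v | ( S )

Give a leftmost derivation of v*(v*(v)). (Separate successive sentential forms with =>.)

S => S*C   [S → S * C]
S*C => C*C   [S → C]
C*C => v*C   [C → v]
v*C => v*(S)   [C → ( S )]
v*(S) => v*(S*C)   [S → S * C]
v*(S*C) => v*(C*C)   [S → C]
v*(C*C) => v*(v*C)   [C → v]
v*(v*C) => v*(v*(S))   [C → ( S )]
v*(v*(S)) => v*(v*(C))   [S → C]
v*(v*(C)) => v*(v*(v))   [C → v]

S => S*C => C*C => v*C => v*(S) => v*(S*C) => v*(C*C) => v*(v*C) => v*(v*(S)) => v*(v*(C)) => v*(v*(v))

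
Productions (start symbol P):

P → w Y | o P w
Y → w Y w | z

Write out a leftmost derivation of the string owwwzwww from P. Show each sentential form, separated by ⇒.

P⇒oPw⇒owYw⇒owwYww⇒owwwYwww⇒owwwzwww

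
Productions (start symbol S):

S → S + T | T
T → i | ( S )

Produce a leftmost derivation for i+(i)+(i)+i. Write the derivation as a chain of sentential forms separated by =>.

S => S+T => S+T+T => S+T+T+T => T+T+T+T => i+T+T+T => i+(S)+T+T => i+(T)+T+T => i+(i)+T+T => i+(i)+(S)+T => i+(i)+(T)+T => i+(i)+(i)+T => i+(i)+(i)+i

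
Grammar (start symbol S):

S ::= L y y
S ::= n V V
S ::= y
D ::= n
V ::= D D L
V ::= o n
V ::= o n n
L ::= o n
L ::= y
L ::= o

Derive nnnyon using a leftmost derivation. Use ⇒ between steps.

S ⇒ nVV ⇒ nDDLV ⇒ nnDLV ⇒ nnnLV ⇒ nnnyV ⇒ nnnyon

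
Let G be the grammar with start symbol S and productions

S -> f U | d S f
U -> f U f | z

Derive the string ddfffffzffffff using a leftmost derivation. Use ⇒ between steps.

S ⇒ dSf ⇒ ddSff ⇒ ddfUff ⇒ ddffUfff ⇒ ddfffUffff ⇒ ddffffUfffff ⇒ ddfffffUffffff ⇒ ddfffffzffffff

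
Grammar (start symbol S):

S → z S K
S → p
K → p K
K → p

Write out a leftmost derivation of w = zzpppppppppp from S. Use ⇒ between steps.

S ⇒ zSK ⇒ zzSKK ⇒ zzpKK ⇒ zzppKK ⇒ zzpppKK ⇒ zzppppKK ⇒ zzpppppKK ⇒ zzppppppKK ⇒ zzpppppppK ⇒ zzppppppppK ⇒ zzpppppppppK ⇒ zzpppppppppp

S ⇒ zSK   [S → z S K]
zSK ⇒ zzSKK   [S → z S K]
zzSKK ⇒ zzpKK   [S → p]
zzpKK ⇒ zzppKK   [K → p K]
zzppKK ⇒ zzpppKK   [K → p K]
zzpppKK ⇒ zzppppKK   [K → p K]
zzppppKK ⇒ zzpppppKK   [K → p K]
zzpppppKK ⇒ zzppppppKK   [K → p K]
zzppppppKK ⇒ zzpppppppK   [K → p]
zzpppppppK ⇒ zzppppppppK   [K → p K]
zzppppppppK ⇒ zzpppppppppK   [K → p K]
zzpppppppppK ⇒ zzpppppppppp   [K → p]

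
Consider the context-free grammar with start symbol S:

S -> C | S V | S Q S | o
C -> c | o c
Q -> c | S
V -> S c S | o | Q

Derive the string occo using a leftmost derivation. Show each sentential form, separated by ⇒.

S ⇒ SQS ⇒ CQS ⇒ ocQS ⇒ occS ⇒ occo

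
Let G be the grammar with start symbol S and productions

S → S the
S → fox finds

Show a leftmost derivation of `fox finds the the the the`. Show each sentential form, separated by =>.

S => S the   [S → S the]
S the => S the the   [S → S the]
S the the => S the the the   [S → S the]
S the the the => S the the the the   [S → S the]
S the the the the => fox finds the the the the   [S → fox finds]

S => S the => S the the => S the the the => S the the the the => fox finds the the the the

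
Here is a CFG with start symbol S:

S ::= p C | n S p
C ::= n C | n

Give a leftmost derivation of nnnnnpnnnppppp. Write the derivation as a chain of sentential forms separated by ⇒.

S ⇒ nSp ⇒ nnSpp ⇒ nnnSppp ⇒ nnnnSpppp ⇒ nnnnnSppppp ⇒ nnnnnpCppppp ⇒ nnnnnpnCppppp ⇒ nnnnnpnnCppppp ⇒ nnnnnpnnnppppp

S ⇒ nSp   [S ::= n S p]
nSp ⇒ nnSpp   [S ::= n S p]
nnSpp ⇒ nnnSppp   [S ::= n S p]
nnnSppp ⇒ nnnnSpppp   [S ::= n S p]
nnnnSpppp ⇒ nnnnnSppppp   [S ::= n S p]
nnnnnSppppp ⇒ nnnnnpCppppp   [S ::= p C]
nnnnnpCppppp ⇒ nnnnnpnCppppp   [C ::= n C]
nnnnnpnCppppp ⇒ nnnnnpnnCppppp   [C ::= n C]
nnnnnpnnCppppp ⇒ nnnnnpnnnppppp   [C ::= n]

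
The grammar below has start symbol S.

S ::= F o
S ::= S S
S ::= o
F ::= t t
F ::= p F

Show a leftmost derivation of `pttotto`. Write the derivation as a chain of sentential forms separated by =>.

S => SS   [S ::= S S]
SS => FoS   [S ::= F o]
FoS => pFoS   [F ::= p F]
pFoS => pttoS   [F ::= t t]
pttoS => pttoFo   [S ::= F o]
pttoFo => pttotto   [F ::= t t]

S => SS => FoS => pFoS => pttoS => pttoFo => pttotto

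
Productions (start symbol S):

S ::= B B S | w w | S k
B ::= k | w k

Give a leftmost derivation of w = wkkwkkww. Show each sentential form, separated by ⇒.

S ⇒ BBS ⇒ wkBS ⇒ wkkS ⇒ wkkBBS ⇒ wkkwkBS ⇒ wkkwkkS ⇒ wkkwkkww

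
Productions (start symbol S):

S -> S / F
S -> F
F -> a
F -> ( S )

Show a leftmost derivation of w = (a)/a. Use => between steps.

S => S/F => F/F => (S)/F => (F)/F => (a)/F => (a)/a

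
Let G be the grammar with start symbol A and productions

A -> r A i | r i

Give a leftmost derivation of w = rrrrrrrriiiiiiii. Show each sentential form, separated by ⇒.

A ⇒ rAi   [A -> r A i]
rAi ⇒ rrAii   [A -> r A i]
rrAii ⇒ rrrAiii   [A -> r A i]
rrrAiii ⇒ rrrrAiiii   [A -> r A i]
rrrrAiiii ⇒ rrrrrAiiiii   [A -> r A i]
rrrrrAiiiii ⇒ rrrrrrAiiiiii   [A -> r A i]
rrrrrrAiiiiii ⇒ rrrrrrrAiiiiiii   [A -> r A i]
rrrrrrrAiiiiiii ⇒ rrrrrrrriiiiiiii   [A -> r i]

A ⇒ rAi ⇒ rrAii ⇒ rrrAiii ⇒ rrrrAiiii ⇒ rrrrrAiiiii ⇒ rrrrrrAiiiiii ⇒ rrrrrrrAiiiiiii ⇒ rrrrrrrriiiiiiii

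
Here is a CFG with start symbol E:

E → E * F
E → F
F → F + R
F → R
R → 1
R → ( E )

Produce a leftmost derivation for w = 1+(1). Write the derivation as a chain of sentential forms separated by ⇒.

E ⇒ F   [E → F]
F ⇒ F+R   [F → F + R]
F+R ⇒ R+R   [F → R]
R+R ⇒ 1+R   [R → 1]
1+R ⇒ 1+(E)   [R → ( E )]
1+(E) ⇒ 1+(F)   [E → F]
1+(F) ⇒ 1+(R)   [F → R]
1+(R) ⇒ 1+(1)   [R → 1]

E⇒F⇒F+R⇒R+R⇒1+R⇒1+(E)⇒1+(F)⇒1+(R)⇒1+(1)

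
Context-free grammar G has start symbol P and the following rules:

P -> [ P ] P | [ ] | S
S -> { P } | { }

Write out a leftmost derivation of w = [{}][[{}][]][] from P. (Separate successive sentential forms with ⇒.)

P⇒[P]P⇒[S]P⇒[{}]P⇒[{}][P]P⇒[{}][[P]P]P⇒[{}][[S]P]P⇒[{}][[{}]P]P⇒[{}][[{}][]]P⇒[{}][[{}][]][]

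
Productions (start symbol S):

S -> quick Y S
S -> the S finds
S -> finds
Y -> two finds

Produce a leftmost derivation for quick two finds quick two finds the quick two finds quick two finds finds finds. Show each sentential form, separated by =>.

S => quick Y S   [S -> quick Y S]
quick Y S => quick two finds S   [Y -> two finds]
quick two finds S => quick two finds quick Y S   [S -> quick Y S]
quick two finds quick Y S => quick two finds quick two finds S   [Y -> two finds]
quick two finds quick two finds S => quick two finds quick two finds the S finds   [S -> the S finds]
quick two finds quick two finds the S finds => quick two finds quick two finds the quick Y S finds   [S -> quick Y S]
quick two finds quick two finds the quick Y S finds => quick two finds quick two finds the quick two finds S finds   [Y -> two finds]
quick two finds quick two finds the quick two finds S finds => quick two finds quick two finds the quick two finds quick Y S finds   [S -> quick Y S]
quick two finds quick two finds the quick two finds quick Y S finds => quick two finds quick two finds the quick two finds quick two finds S finds   [Y -> two finds]
quick two finds quick two finds the quick two finds quick two finds S finds => quick two finds quick two finds the quick two finds quick two finds finds finds   [S -> finds]

S => quick Y S => quick two finds S => quick two finds quick Y S => quick two finds quick two finds S => quick two finds quick two finds the S finds => quick two finds quick two finds the quick Y S finds => quick two finds quick two finds the quick two finds S finds => quick two finds quick two finds the quick two finds quick Y S finds => quick two finds quick two finds the quick two finds quick two finds S finds => quick two finds quick two finds the quick two finds quick two finds finds finds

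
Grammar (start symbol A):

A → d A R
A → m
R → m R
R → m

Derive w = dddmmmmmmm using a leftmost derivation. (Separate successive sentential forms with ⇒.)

A ⇒ dAR ⇒ ddARR ⇒ dddARRR ⇒ dddmRRR ⇒ dddmmRRR ⇒ dddmmmRRR ⇒ dddmmmmRRR ⇒ dddmmmmmRR ⇒ dddmmmmmmR ⇒ dddmmmmmmm

A ⇒ dAR   [A → d A R]
dAR ⇒ ddARR   [A → d A R]
ddARR ⇒ dddARRR   [A → d A R]
dddARRR ⇒ dddmRRR   [A → m]
dddmRRR ⇒ dddmmRRR   [R → m R]
dddmmRRR ⇒ dddmmmRRR   [R → m R]
dddmmmRRR ⇒ dddmmmmRRR   [R → m R]
dddmmmmRRR ⇒ dddmmmmmRR   [R → m]
dddmmmmmRR ⇒ dddmmmmmmR   [R → m]
dddmmmmmmR ⇒ dddmmmmmmm   [R → m]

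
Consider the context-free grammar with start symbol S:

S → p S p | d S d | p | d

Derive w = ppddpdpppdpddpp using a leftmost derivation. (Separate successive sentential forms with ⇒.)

S ⇒ pSp   [S → p S p]
pSp ⇒ ppSpp   [S → p S p]
ppSpp ⇒ ppdSdpp   [S → d S d]
ppdSdpp ⇒ ppddSddpp   [S → d S d]
ppddSddpp ⇒ ppddpSpddpp   [S → p S p]
ppddpSpddpp ⇒ ppddpdSdpddpp   [S → d S d]
ppddpdSdpddpp ⇒ ppddpdpSpdpddpp   [S → p S p]
ppddpdpSpdpddpp ⇒ ppddpdpppdpddpp   [S → p]

S⇒pSp⇒ppSpp⇒ppdSdpp⇒ppddSddpp⇒ppddpSpddpp⇒ppddpdSdpddpp⇒ppddpdpSpdpddpp⇒ppddpdpppdpddpp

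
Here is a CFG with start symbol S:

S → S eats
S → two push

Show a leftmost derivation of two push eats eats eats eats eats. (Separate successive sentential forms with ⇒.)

S ⇒ S eats   [S → S eats]
S eats ⇒ S eats eats   [S → S eats]
S eats eats ⇒ S eats eats eats   [S → S eats]
S eats eats eats ⇒ S eats eats eats eats   [S → S eats]
S eats eats eats eats ⇒ S eats eats eats eats eats   [S → S eats]
S eats eats eats eats eats ⇒ two push eats eats eats eats eats   [S → two push]

S ⇒ S eats ⇒ S eats eats ⇒ S eats eats eats ⇒ S eats eats eats eats ⇒ S eats eats eats eats eats ⇒ two push eats eats eats eats eats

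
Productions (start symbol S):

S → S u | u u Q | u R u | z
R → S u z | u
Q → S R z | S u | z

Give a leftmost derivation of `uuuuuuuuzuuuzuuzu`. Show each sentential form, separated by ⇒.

S ⇒ uRu ⇒ uSuzu ⇒ uuRuuzu ⇒ uuSuzuuzu ⇒ uuSuuzuuzu ⇒ uuuRuuuzuuzu ⇒ uuuSuzuuuzuuzu ⇒ uuuSuuzuuuzuuzu ⇒ uuuuRuuuzuuuzuuzu ⇒ uuuuuuuuzuuuzuuzu

S ⇒ uRu   [S → u R u]
uRu ⇒ uSuzu   [R → S u z]
uSuzu ⇒ uuRuuzu   [S → u R u]
uuRuuzu ⇒ uuSuzuuzu   [R → S u z]
uuSuzuuzu ⇒ uuSuuzuuzu   [S → S u]
uuSuuzuuzu ⇒ uuuRuuuzuuzu   [S → u R u]
uuuRuuuzuuzu ⇒ uuuSuzuuuzuuzu   [R → S u z]
uuuSuzuuuzuuzu ⇒ uuuSuuzuuuzuuzu   [S → S u]
uuuSuuzuuuzuuzu ⇒ uuuuRuuuzuuuzuuzu   [S → u R u]
uuuuRuuuzuuuzuuzu ⇒ uuuuuuuuzuuuzuuzu   [R → u]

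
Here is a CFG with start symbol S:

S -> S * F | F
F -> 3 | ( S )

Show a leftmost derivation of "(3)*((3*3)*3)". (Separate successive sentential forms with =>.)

S => S*F   [S -> S * F]
S*F => F*F   [S -> F]
F*F => (S)*F   [F -> ( S )]
(S)*F => (F)*F   [S -> F]
(F)*F => (3)*F   [F -> 3]
(3)*F => (3)*(S)   [F -> ( S )]
(3)*(S) => (3)*(S*F)   [S -> S * F]
(3)*(S*F) => (3)*(F*F)   [S -> F]
(3)*(F*F) => (3)*((S)*F)   [F -> ( S )]
(3)*((S)*F) => (3)*((S*F)*F)   [S -> S * F]
(3)*((S*F)*F) => (3)*((F*F)*F)   [S -> F]
(3)*((F*F)*F) => (3)*((3*F)*F)   [F -> 3]
(3)*((3*F)*F) => (3)*((3*3)*F)   [F -> 3]
(3)*((3*3)*F) => (3)*((3*3)*3)   [F -> 3]

S => S*F => F*F => (S)*F => (F)*F => (3)*F => (3)*(S) => (3)*(S*F) => (3)*(F*F) => (3)*((S)*F) => (3)*((S*F)*F) => (3)*((F*F)*F) => (3)*((3*F)*F) => (3)*((3*3)*F) => (3)*((3*3)*3)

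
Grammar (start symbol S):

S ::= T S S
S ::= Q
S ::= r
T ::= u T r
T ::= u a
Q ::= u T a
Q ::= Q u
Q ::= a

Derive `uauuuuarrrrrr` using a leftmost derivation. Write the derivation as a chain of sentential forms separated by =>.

S => TSS   [S ::= T S S]
TSS => uaSS   [T ::= u a]
uaSS => uaTSSS   [S ::= T S S]
uaTSSS => uauTrSSS   [T ::= u T r]
uauTrSSS => uauuTrrSSS   [T ::= u T r]
uauuTrrSSS => uauuuTrrrSSS   [T ::= u T r]
uauuuTrrrSSS => uauuuuarrrSSS   [T ::= u a]
uauuuuarrrSSS => uauuuuarrrrSS   [S ::= r]
uauuuuarrrrSS => uauuuuarrrrrS   [S ::= r]
uauuuuarrrrrS => uauuuuarrrrrr   [S ::= r]

S=>TSS=>uaSS=>uaTSSS=>uauTrSSS=>uauuTrrSSS=>uauuuTrrrSSS=>uauuuuarrrSSS=>uauuuuarrrrSS=>uauuuuarrrrrS=>uauuuuarrrrrr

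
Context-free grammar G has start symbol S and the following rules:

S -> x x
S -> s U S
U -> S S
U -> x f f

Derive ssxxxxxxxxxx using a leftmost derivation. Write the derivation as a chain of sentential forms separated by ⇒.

S ⇒ sUS ⇒ sSSS ⇒ ssUSSS ⇒ ssSSSSS ⇒ ssxxSSSS ⇒ ssxxxxSSS ⇒ ssxxxxxxSS ⇒ ssxxxxxxxxS ⇒ ssxxxxxxxxxx

S ⇒ sUS   [S -> s U S]
sUS ⇒ sSSS   [U -> S S]
sSSS ⇒ ssUSSS   [S -> s U S]
ssUSSS ⇒ ssSSSSS   [U -> S S]
ssSSSSS ⇒ ssxxSSSS   [S -> x x]
ssxxSSSS ⇒ ssxxxxSSS   [S -> x x]
ssxxxxSSS ⇒ ssxxxxxxSS   [S -> x x]
ssxxxxxxSS ⇒ ssxxxxxxxxS   [S -> x x]
ssxxxxxxxxS ⇒ ssxxxxxxxxxx   [S -> x x]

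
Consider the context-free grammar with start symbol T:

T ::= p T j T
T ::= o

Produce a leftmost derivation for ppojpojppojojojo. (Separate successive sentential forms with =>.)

T => pTjT => ppTjTjT => ppojTjT => ppojpTjTjT => ppojpojTjT => ppojpojpTjTjT => ppojpojppTjTjTjT => ppojpojppojTjTjT => ppojpojppojojTjT => ppojpojppojojojT => ppojpojppojojojo

T => pTjT   [T ::= p T j T]
pTjT => ppTjTjT   [T ::= p T j T]
ppTjTjT => ppojTjT   [T ::= o]
ppojTjT => ppojpTjTjT   [T ::= p T j T]
ppojpTjTjT => ppojpojTjT   [T ::= o]
ppojpojTjT => ppojpojpTjTjT   [T ::= p T j T]
ppojpojpTjTjT => ppojpojppTjTjTjT   [T ::= p T j T]
ppojpojppTjTjTjT => ppojpojppojTjTjT   [T ::= o]
ppojpojppojTjTjT => ppojpojppojojTjT   [T ::= o]
ppojpojppojojTjT => ppojpojppojojojT   [T ::= o]
ppojpojppojojojT => ppojpojppojojojo   [T ::= o]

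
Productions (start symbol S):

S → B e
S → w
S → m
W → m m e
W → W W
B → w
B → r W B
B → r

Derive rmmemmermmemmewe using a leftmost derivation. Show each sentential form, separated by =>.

S => Be => rWBe => rWWBe => rmmeWBe => rmmemmeBe => rmmemmerWBe => rmmemmerWWBe => rmmemmermmeWBe => rmmemmermmemmeBe => rmmemmermmemmewe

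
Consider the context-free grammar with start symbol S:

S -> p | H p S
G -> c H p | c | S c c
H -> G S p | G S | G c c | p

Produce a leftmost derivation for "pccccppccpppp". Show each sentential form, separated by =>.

S => HpS => GSppS => SccSppS => HpSccSppS => GccpSccSppS => SccccpSccSppS => pccccpSccSppS => pccccppccSppS => pccccppccpppS => pccccppccpppp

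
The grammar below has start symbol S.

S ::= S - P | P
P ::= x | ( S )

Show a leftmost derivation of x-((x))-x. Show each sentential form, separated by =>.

S => S-P => S-P-P => P-P-P => x-P-P => x-(S)-P => x-(P)-P => x-((S))-P => x-((P))-P => x-((x))-P => x-((x))-x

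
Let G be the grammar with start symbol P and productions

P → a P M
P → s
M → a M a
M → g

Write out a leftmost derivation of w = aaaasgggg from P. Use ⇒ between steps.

P ⇒ aPM ⇒ aaPMM ⇒ aaaPMMM ⇒ aaaaPMMMM ⇒ aaaasMMMM ⇒ aaaasgMMM ⇒ aaaasggMM ⇒ aaaasgggM ⇒ aaaasgggg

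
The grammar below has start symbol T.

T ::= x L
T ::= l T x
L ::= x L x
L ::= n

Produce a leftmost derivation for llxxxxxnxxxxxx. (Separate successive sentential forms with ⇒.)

T ⇒ lTx ⇒ llTxx ⇒ llxLxx ⇒ llxxLxxx ⇒ llxxxLxxxx ⇒ llxxxxLxxxxx ⇒ llxxxxxLxxxxxx ⇒ llxxxxxnxxxxxx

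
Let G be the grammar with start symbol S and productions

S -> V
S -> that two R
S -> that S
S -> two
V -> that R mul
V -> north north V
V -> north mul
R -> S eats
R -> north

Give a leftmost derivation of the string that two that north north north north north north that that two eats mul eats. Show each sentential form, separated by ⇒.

S ⇒ that two R ⇒ that two S eats ⇒ that two that S eats ⇒ that two that V eats ⇒ that two that north north V eats ⇒ that two that north north north north V eats ⇒ that two that north north north north north north V eats ⇒ that two that north north north north north north that R mul eats ⇒ that two that north north north north north north that S eats mul eats ⇒ that two that north north north north north north that that S eats mul eats ⇒ that two that north north north north north north that that two eats mul eats

S ⇒ that two R   [S -> that two R]
that two R ⇒ that two S eats   [R -> S eats]
that two S eats ⇒ that two that S eats   [S -> that S]
that two that S eats ⇒ that two that V eats   [S -> V]
that two that V eats ⇒ that two that north north V eats   [V -> north north V]
that two that north north V eats ⇒ that two that north north north north V eats   [V -> north north V]
that two that north north north north V eats ⇒ that two that north north north north north north V eats   [V -> north north V]
that two that north north north north north north V eats ⇒ that two that north north north north north north that R mul eats   [V -> that R mul]
that two that north north north north north north that R mul eats ⇒ that two that north north north north north north that S eats mul eats   [R -> S eats]
that two that north north north north north north that S eats mul eats ⇒ that two that north north north north north north that that S eats mul eats   [S -> that S]
that two that north north north north north north that that S eats mul eats ⇒ that two that north north north north north north that that two eats mul eats   [S -> two]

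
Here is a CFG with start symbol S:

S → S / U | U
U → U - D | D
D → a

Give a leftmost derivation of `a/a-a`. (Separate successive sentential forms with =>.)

S=>S/U=>U/U=>D/U=>a/U=>a/U-D=>a/D-D=>a/a-D=>a/a-a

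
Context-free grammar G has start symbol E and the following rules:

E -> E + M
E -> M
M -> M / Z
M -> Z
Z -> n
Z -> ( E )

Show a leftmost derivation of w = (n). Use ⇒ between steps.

E⇒M⇒Z⇒(E)⇒(M)⇒(Z)⇒(n)

E ⇒ M   [E -> M]
M ⇒ Z   [M -> Z]
Z ⇒ (E)   [Z -> ( E )]
(E) ⇒ (M)   [E -> M]
(M) ⇒ (Z)   [M -> Z]
(Z) ⇒ (n)   [Z -> n]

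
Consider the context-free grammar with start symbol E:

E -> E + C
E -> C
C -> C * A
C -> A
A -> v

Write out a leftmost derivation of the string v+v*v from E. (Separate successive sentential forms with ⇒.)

E⇒E+C⇒C+C⇒A+C⇒v+C⇒v+C*A⇒v+A*A⇒v+v*A⇒v+v*v

E ⇒ E+C   [E -> E + C]
E+C ⇒ C+C   [E -> C]
C+C ⇒ A+C   [C -> A]
A+C ⇒ v+C   [A -> v]
v+C ⇒ v+C*A   [C -> C * A]
v+C*A ⇒ v+A*A   [C -> A]
v+A*A ⇒ v+v*A   [A -> v]
v+v*A ⇒ v+v*v   [A -> v]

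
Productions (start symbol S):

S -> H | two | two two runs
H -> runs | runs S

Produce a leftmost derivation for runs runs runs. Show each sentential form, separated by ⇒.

S ⇒ H ⇒ runs S ⇒ runs H ⇒ runs runs S ⇒ runs runs H ⇒ runs runs runs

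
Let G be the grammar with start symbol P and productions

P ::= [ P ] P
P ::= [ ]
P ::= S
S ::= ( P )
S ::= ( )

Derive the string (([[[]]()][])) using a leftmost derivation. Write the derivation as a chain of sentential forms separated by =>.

P => S => (P) => (S) => ((P)) => (([P]P)) => (([[P]P]P)) => (([[[]]P]P)) => (([[[]]S]P)) => (([[[]]()]P)) => (([[[]]()][]))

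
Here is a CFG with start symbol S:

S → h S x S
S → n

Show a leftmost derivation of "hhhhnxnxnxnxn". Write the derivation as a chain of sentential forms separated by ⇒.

S ⇒ hSxS   [S → h S x S]
hSxS ⇒ hhSxSxS   [S → h S x S]
hhSxSxS ⇒ hhhSxSxSxS   [S → h S x S]
hhhSxSxSxS ⇒ hhhhSxSxSxSxS   [S → h S x S]
hhhhSxSxSxSxS ⇒ hhhhnxSxSxSxS   [S → n]
hhhhnxSxSxSxS ⇒ hhhhnxnxSxSxS   [S → n]
hhhhnxnxSxSxS ⇒ hhhhnxnxnxSxS   [S → n]
hhhhnxnxnxSxS ⇒ hhhhnxnxnxnxS   [S → n]
hhhhnxnxnxnxS ⇒ hhhhnxnxnxnxn   [S → n]

S⇒hSxS⇒hhSxSxS⇒hhhSxSxSxS⇒hhhhSxSxSxSxS⇒hhhhnxSxSxSxS⇒hhhhnxnxSxSxS⇒hhhhnxnxnxSxS⇒hhhhnxnxnxnxS⇒hhhhnxnxnxnxn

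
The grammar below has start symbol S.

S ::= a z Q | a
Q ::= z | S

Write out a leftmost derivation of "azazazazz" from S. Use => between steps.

S => azQ => azS => azazQ => azazS => azazazQ => azazazS => azazazazQ => azazazazz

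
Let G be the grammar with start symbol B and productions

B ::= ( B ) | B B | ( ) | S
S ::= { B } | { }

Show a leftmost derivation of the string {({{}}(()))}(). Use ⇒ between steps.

B ⇒ BB ⇒ SB ⇒ {B}B ⇒ {(B)}B ⇒ {(BB)}B ⇒ {(SB)}B ⇒ {({B}B)}B ⇒ {({S}B)}B ⇒ {({{}}B)}B ⇒ {({{}}(B))}B ⇒ {({{}}(()))}B ⇒ {({{}}(()))}()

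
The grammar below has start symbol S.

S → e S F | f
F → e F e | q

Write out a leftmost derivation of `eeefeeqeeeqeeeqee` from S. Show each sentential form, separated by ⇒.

S⇒eSF⇒eeSFF⇒eeeSFFF⇒eeefFFF⇒eeefeFeFF⇒eeefeeFeeFF⇒eeefeeqeeFF⇒eeefeeqeeeFeF⇒eeefeeqeeeqeF⇒eeefeeqeeeqeeFe⇒eeefeeqeeeqeeeFee⇒eeefeeqeeeqeeeqee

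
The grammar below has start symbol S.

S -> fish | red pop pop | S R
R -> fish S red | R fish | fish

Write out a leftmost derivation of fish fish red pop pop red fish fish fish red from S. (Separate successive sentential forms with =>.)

S => S R => S R R => fish R R => fish R fish R => fish fish S red fish R => fish fish red pop pop red fish R => fish fish red pop pop red fish fish S red => fish fish red pop pop red fish fish fish red

S => S R   [S -> S R]
S R => S R R   [S -> S R]
S R R => fish R R   [S -> fish]
fish R R => fish R fish R   [R -> R fish]
fish R fish R => fish fish S red fish R   [R -> fish S red]
fish fish S red fish R => fish fish red pop pop red fish R   [S -> red pop pop]
fish fish red pop pop red fish R => fish fish red pop pop red fish fish S red   [R -> fish S red]
fish fish red pop pop red fish fish S red => fish fish red pop pop red fish fish fish red   [S -> fish]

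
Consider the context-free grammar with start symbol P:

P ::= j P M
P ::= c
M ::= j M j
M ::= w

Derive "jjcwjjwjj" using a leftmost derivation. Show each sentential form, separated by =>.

P => jPM   [P ::= j P M]
jPM => jjPMM   [P ::= j P M]
jjPMM => jjcMM   [P ::= c]
jjcMM => jjcwM   [M ::= w]
jjcwM => jjcwjMj   [M ::= j M j]
jjcwjMj => jjcwjjMjj   [M ::= j M j]
jjcwjjMjj => jjcwjjwjj   [M ::= w]

P=>jPM=>jjPMM=>jjcMM=>jjcwM=>jjcwjMj=>jjcwjjMjj=>jjcwjjwjj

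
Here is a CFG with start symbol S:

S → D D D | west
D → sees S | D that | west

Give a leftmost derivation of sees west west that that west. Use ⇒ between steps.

S ⇒ D D D ⇒ sees S D D ⇒ sees west D D ⇒ sees west D that D ⇒ sees west D that that D ⇒ sees west west that that D ⇒ sees west west that that west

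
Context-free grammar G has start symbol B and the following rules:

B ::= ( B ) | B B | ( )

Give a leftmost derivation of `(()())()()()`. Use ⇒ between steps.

B ⇒ BB   [B ::= B B]
BB ⇒ BBB   [B ::= B B]
BBB ⇒ BBBB   [B ::= B B]
BBBB ⇒ (B)BBB   [B ::= ( B )]
(B)BBB ⇒ (BB)BBB   [B ::= B B]
(BB)BBB ⇒ (()B)BBB   [B ::= ( )]
(()B)BBB ⇒ (()())BBB   [B ::= ( )]
(()())BBB ⇒ (()())()BB   [B ::= ( )]
(()())()BB ⇒ (()())()()B   [B ::= ( )]
(()())()()B ⇒ (()())()()()   [B ::= ( )]

B ⇒ BB ⇒ BBB ⇒ BBBB ⇒ (B)BBB ⇒ (BB)BBB ⇒ (()B)BBB ⇒ (()())BBB ⇒ (()())()BB ⇒ (()())()()B ⇒ (()())()()()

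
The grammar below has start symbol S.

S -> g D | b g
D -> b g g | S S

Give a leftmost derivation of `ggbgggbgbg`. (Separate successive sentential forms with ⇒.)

S ⇒ gD ⇒ gSS ⇒ ggDS ⇒ ggbggS ⇒ ggbgggD ⇒ ggbgggSS ⇒ ggbgggbgS ⇒ ggbgggbgbg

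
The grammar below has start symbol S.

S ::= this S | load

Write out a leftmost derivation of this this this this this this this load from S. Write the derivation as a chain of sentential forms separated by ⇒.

S ⇒ this S ⇒ this this S ⇒ this this this S ⇒ this this this this S ⇒ this this this this this S ⇒ this this this this this this S ⇒ this this this this this this this S ⇒ this this this this this this this load

S ⇒ this S   [S ::= this S]
this S ⇒ this this S   [S ::= this S]
this this S ⇒ this this this S   [S ::= this S]
this this this S ⇒ this this this this S   [S ::= this S]
this this this this S ⇒ this this this this this S   [S ::= this S]
this this this this this S ⇒ this this this this this this S   [S ::= this S]
this this this this this this S ⇒ this this this this this this this S   [S ::= this S]
this this this this this this this S ⇒ this this this this this this this load   [S ::= load]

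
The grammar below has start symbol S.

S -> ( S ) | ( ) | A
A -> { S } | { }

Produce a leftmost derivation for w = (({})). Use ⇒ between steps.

S⇒(S)⇒((S))⇒((A))⇒(({}))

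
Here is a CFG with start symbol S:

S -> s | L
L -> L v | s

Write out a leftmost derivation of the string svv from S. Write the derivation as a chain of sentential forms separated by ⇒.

S ⇒ L ⇒ Lv ⇒ Lvv ⇒ svv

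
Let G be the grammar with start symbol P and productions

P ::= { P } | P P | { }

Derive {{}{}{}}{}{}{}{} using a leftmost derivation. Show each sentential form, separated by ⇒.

P ⇒ PP   [P ::= P P]
PP ⇒ PPP   [P ::= P P]
PPP ⇒ PPPP   [P ::= P P]
PPPP ⇒ PPPPP   [P ::= P P]
PPPPP ⇒ {P}PPPP   [P ::= { P }]
{P}PPPP ⇒ {PP}PPPP   [P ::= P P]
{PP}PPPP ⇒ {PPP}PPPP   [P ::= P P]
{PPP}PPPP ⇒ {{}PP}PPPP   [P ::= { }]
{{}PP}PPPP ⇒ {{}{}P}PPPP   [P ::= { }]
{{}{}P}PPPP ⇒ {{}{}{}}PPPP   [P ::= { }]
{{}{}{}}PPPP ⇒ {{}{}{}}{}PPP   [P ::= { }]
{{}{}{}}{}PPP ⇒ {{}{}{}}{}{}PP   [P ::= { }]
{{}{}{}}{}{}PP ⇒ {{}{}{}}{}{}{}P   [P ::= { }]
{{}{}{}}{}{}{}P ⇒ {{}{}{}}{}{}{}{}   [P ::= { }]

P ⇒ PP ⇒ PPP ⇒ PPPP ⇒ PPPPP ⇒ {P}PPPP ⇒ {PP}PPPP ⇒ {PPP}PPPP ⇒ {{}PP}PPPP ⇒ {{}{}P}PPPP ⇒ {{}{}{}}PPPP ⇒ {{}{}{}}{}PPP ⇒ {{}{}{}}{}{}PP ⇒ {{}{}{}}{}{}{}P ⇒ {{}{}{}}{}{}{}{}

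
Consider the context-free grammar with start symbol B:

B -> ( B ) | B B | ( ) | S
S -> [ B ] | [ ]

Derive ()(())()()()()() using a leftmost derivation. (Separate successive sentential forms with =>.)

B => BB   [B -> B B]
BB => ()B   [B -> ( )]
()B => ()BB   [B -> B B]
()BB => ()BBB   [B -> B B]
()BBB => ()BBBB   [B -> B B]
()BBBB => ()BBBBB   [B -> B B]
()BBBBB => ()(B)BBBB   [B -> ( B )]
()(B)BBBB => ()(())BBBB   [B -> ( )]
()(())BBBB => ()(())BBBBB   [B -> B B]
()(())BBBBB => ()(())()BBBB   [B -> ( )]
()(())()BBBB => ()(())()()BBB   [B -> ( )]
()(())()()BBB => ()(())()()()BB   [B -> ( )]
()(())()()()BB => ()(())()()()()B   [B -> ( )]
()(())()()()()B => ()(())()()()()()   [B -> ( )]

B => BB => ()B => ()BB => ()BBB => ()BBBB => ()BBBBB => ()(B)BBBB => ()(())BBBB => ()(())BBBBB => ()(())()BBBB => ()(())()()BBB => ()(())()()()BB => ()(())()()()()B => ()(())()()()()()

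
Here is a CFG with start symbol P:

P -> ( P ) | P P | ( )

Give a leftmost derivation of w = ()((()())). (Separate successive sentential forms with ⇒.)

P ⇒ PP ⇒ ()P ⇒ ()(P) ⇒ ()((P)) ⇒ ()((PP)) ⇒ ()((()P)) ⇒ ()((()()))

P ⇒ PP   [P -> P P]
PP ⇒ ()P   [P -> ( )]
()P ⇒ ()(P)   [P -> ( P )]
()(P) ⇒ ()((P))   [P -> ( P )]
()((P)) ⇒ ()((PP))   [P -> P P]
()((PP)) ⇒ ()((()P))   [P -> ( )]
()((()P)) ⇒ ()((()()))   [P -> ( )]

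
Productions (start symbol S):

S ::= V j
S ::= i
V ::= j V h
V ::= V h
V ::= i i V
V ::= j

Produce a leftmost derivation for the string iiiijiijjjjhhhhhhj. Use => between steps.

S => Vj => iiVj => iiVhj => iiiiVhj => iiiiVhhj => iiiijVhhhj => iiiijiiVhhhj => iiiijiijVhhhhj => iiiijiijjVhhhhhj => iiiijiijjjVhhhhhhj => iiiijiijjjjhhhhhhj

S => Vj   [S ::= V j]
Vj => iiVj   [V ::= i i V]
iiVj => iiVhj   [V ::= V h]
iiVhj => iiiiVhj   [V ::= i i V]
iiiiVhj => iiiiVhhj   [V ::= V h]
iiiiVhhj => iiiijVhhhj   [V ::= j V h]
iiiijVhhhj => iiiijiiVhhhj   [V ::= i i V]
iiiijiiVhhhj => iiiijiijVhhhhj   [V ::= j V h]
iiiijiijVhhhhj => iiiijiijjVhhhhhj   [V ::= j V h]
iiiijiijjVhhhhhj => iiiijiijjjVhhhhhhj   [V ::= j V h]
iiiijiijjjVhhhhhhj => iiiijiijjjjhhhhhhj   [V ::= j]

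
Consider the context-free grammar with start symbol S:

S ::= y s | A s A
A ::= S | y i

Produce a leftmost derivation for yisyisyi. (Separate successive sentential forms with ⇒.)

S⇒AsA⇒SsA⇒AsAsA⇒yisAsA⇒yisyisA⇒yisyisyi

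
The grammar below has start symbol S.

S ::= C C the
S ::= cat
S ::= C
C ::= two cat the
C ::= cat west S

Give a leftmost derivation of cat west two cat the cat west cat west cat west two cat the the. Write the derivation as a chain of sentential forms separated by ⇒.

S ⇒ C   [S ::= C]
C ⇒ cat west S   [C ::= cat west S]
cat west S ⇒ cat west C C the   [S ::= C C the]
cat west C C the ⇒ cat west two cat the C the   [C ::= two cat the]
cat west two cat the C the ⇒ cat west two cat the cat west S the   [C ::= cat west S]
cat west two cat the cat west S the ⇒ cat west two cat the cat west C the   [S ::= C]
cat west two cat the cat west C the ⇒ cat west two cat the cat west cat west S the   [C ::= cat west S]
cat west two cat the cat west cat west S the ⇒ cat west two cat the cat west cat west C the   [S ::= C]
cat west two cat the cat west cat west C the ⇒ cat west two cat the cat west cat west cat west S the   [C ::= cat west S]
cat west two cat the cat west cat west cat west S the ⇒ cat west two cat the cat west cat west cat west C the   [S ::= C]
cat west two cat the cat west cat west cat west C the ⇒ cat west two cat the cat west cat west cat west two cat the the   [C ::= two cat the]

S ⇒ C ⇒ cat west S ⇒ cat west C C the ⇒ cat west two cat the C the ⇒ cat west two cat the cat west S the ⇒ cat west two cat the cat west C the ⇒ cat west two cat the cat west cat west S the ⇒ cat west two cat the cat west cat west C the ⇒ cat west two cat the cat west cat west cat west S the ⇒ cat west two cat the cat west cat west cat west C the ⇒ cat west two cat the cat west cat west cat west two cat the the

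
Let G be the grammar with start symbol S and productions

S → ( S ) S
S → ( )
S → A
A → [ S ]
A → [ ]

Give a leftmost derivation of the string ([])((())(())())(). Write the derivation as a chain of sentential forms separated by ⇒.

S ⇒ (S)S   [S → ( S ) S]
(S)S ⇒ (A)S   [S → A]
(A)S ⇒ ([])S   [A → [ ]]
([])S ⇒ ([])(S)S   [S → ( S ) S]
([])(S)S ⇒ ([])((S)S)S   [S → ( S ) S]
([])((S)S)S ⇒ ([])((())S)S   [S → ( )]
([])((())S)S ⇒ ([])((())(S)S)S   [S → ( S ) S]
([])((())(S)S)S ⇒ ([])((())(())S)S   [S → ( )]
([])((())(())S)S ⇒ ([])((())(())())S   [S → ( )]
([])((())(())())S ⇒ ([])((())(())())()   [S → ( )]

S ⇒ (S)S ⇒ (A)S ⇒ ([])S ⇒ ([])(S)S ⇒ ([])((S)S)S ⇒ ([])((())S)S ⇒ ([])((())(S)S)S ⇒ ([])((())(())S)S ⇒ ([])((())(())())S ⇒ ([])((())(())())()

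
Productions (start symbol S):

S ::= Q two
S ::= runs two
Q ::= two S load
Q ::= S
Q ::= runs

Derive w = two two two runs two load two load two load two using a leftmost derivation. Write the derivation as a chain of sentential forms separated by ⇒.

S ⇒ Q two   [S ::= Q two]
Q two ⇒ two S load two   [Q ::= two S load]
two S load two ⇒ two Q two load two   [S ::= Q two]
two Q two load two ⇒ two two S load two load two   [Q ::= two S load]
two two S load two load two ⇒ two two Q two load two load two   [S ::= Q two]
two two Q two load two load two ⇒ two two two S load two load two load two   [Q ::= two S load]
two two two S load two load two load two ⇒ two two two runs two load two load two load two   [S ::= runs two]

S ⇒ Q two ⇒ two S load two ⇒ two Q two load two ⇒ two two S load two load two ⇒ two two Q two load two load two ⇒ two two two S load two load two load two ⇒ two two two runs two load two load two load two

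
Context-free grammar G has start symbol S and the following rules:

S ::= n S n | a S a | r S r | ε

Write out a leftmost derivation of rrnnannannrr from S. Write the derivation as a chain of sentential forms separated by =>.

S=>rSr=>rrSrr=>rrnSnrr=>rrnnSnnrr=>rrnnaSannrr=>rrnnanSnannrr=>rrnnannannrr

S => rSr   [S ::= r S r]
rSr => rrSrr   [S ::= r S r]
rrSrr => rrnSnrr   [S ::= n S n]
rrnSnrr => rrnnSnnrr   [S ::= n S n]
rrnnSnnrr => rrnnaSannrr   [S ::= a S a]
rrnnaSannrr => rrnnanSnannrr   [S ::= n S n]
rrnnanSnannrr => rrnnannannrr   [S ::= ε]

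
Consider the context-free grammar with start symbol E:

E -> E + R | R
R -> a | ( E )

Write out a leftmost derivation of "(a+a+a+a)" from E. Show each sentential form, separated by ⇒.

E ⇒ R ⇒ (E) ⇒ (E+R) ⇒ (E+R+R) ⇒ (E+R+R+R) ⇒ (R+R+R+R) ⇒ (a+R+R+R) ⇒ (a+a+R+R) ⇒ (a+a+a+R) ⇒ (a+a+a+a)

E ⇒ R   [E -> R]
R ⇒ (E)   [R -> ( E )]
(E) ⇒ (E+R)   [E -> E + R]
(E+R) ⇒ (E+R+R)   [E -> E + R]
(E+R+R) ⇒ (E+R+R+R)   [E -> E + R]
(E+R+R+R) ⇒ (R+R+R+R)   [E -> R]
(R+R+R+R) ⇒ (a+R+R+R)   [R -> a]
(a+R+R+R) ⇒ (a+a+R+R)   [R -> a]
(a+a+R+R) ⇒ (a+a+a+R)   [R -> a]
(a+a+a+R) ⇒ (a+a+a+a)   [R -> a]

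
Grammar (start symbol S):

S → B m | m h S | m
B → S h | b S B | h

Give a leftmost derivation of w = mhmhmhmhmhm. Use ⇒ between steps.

S⇒Bm⇒Shm⇒mhShm⇒mhBmhm⇒mhShmhm⇒mhBmhmhm⇒mhShmhmhm⇒mhmhShmhmhm⇒mhmhmhmhmhm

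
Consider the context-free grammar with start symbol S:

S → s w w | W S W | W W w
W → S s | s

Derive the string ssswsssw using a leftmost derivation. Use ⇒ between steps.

S⇒WWw⇒SsWw⇒WSWsWw⇒sSWsWw⇒sWWwWsWw⇒ssWwWsWw⇒ssswWsWw⇒ssswssWw⇒ssswsssw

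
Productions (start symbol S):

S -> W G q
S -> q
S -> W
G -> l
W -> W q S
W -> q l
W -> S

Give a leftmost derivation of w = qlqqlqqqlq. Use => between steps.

S => WGq   [S -> W G q]
WGq => WqSGq   [W -> W q S]
WqSGq => WqSqSGq   [W -> W q S]
WqSqSGq => qlqSqSGq   [W -> q l]
qlqSqSGq => qlqWGqqSGq   [S -> W G q]
qlqWGqqSGq => qlqSGqqSGq   [W -> S]
qlqSGqqSGq => qlqqGqqSGq   [S -> q]
qlqqGqqSGq => qlqqlqqSGq   [G -> l]
qlqqlqqSGq => qlqqlqqqGq   [S -> q]
qlqqlqqqGq => qlqqlqqqlq   [G -> l]

S => WGq => WqSGq => WqSqSGq => qlqSqSGq => qlqWGqqSGq => qlqSGqqSGq => qlqqGqqSGq => qlqqlqqSGq => qlqqlqqqGq => qlqqlqqqlq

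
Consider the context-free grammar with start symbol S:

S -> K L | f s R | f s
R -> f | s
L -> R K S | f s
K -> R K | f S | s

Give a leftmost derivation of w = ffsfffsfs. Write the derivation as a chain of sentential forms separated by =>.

S => KL   [S -> K L]
KL => fSL   [K -> f S]
fSL => ffsRL   [S -> f s R]
ffsRL => ffsfL   [R -> f]
ffsfL => ffsfRKS   [L -> R K S]
ffsfRKS => ffsffKS   [R -> f]
ffsffKS => ffsffRKS   [K -> R K]
ffsffRKS => ffsfffKS   [R -> f]
ffsfffKS => ffsfffsS   [K -> s]
ffsfffsS => ffsfffsfs   [S -> f s]

S=>KL=>fSL=>ffsRL=>ffsfL=>ffsfRKS=>ffsffKS=>ffsffRKS=>ffsfffKS=>ffsfffsS=>ffsfffsfs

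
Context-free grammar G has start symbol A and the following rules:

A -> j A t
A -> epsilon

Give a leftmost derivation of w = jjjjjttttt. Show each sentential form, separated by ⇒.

A ⇒ jAt ⇒ jjAtt ⇒ jjjAttt ⇒ jjjjAtttt ⇒ jjjjjAttttt ⇒ jjjjjttttt

A ⇒ jAt   [A -> j A t]
jAt ⇒ jjAtt   [A -> j A t]
jjAtt ⇒ jjjAttt   [A -> j A t]
jjjAttt ⇒ jjjjAtttt   [A -> j A t]
jjjjAtttt ⇒ jjjjjAttttt   [A -> j A t]
jjjjjAttttt ⇒ jjjjjttttt   [A -> epsilon]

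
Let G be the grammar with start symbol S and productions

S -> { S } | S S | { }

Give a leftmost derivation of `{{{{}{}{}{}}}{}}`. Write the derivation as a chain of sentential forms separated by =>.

S => {S} => {SS} => {{S}S} => {{{S}}S} => {{{SS}}S} => {{{SSS}}S} => {{{SSSS}}S} => {{{{}SSS}}S} => {{{{}{}SS}}S} => {{{{}{}{}S}}S} => {{{{}{}{}{}}}S} => {{{{}{}{}{}}}{}}

S => {S}   [S -> { S }]
{S} => {SS}   [S -> S S]
{SS} => {{S}S}   [S -> { S }]
{{S}S} => {{{S}}S}   [S -> { S }]
{{{S}}S} => {{{SS}}S}   [S -> S S]
{{{SS}}S} => {{{SSS}}S}   [S -> S S]
{{{SSS}}S} => {{{SSSS}}S}   [S -> S S]
{{{SSSS}}S} => {{{{}SSS}}S}   [S -> { }]
{{{{}SSS}}S} => {{{{}{}SS}}S}   [S -> { }]
{{{{}{}SS}}S} => {{{{}{}{}S}}S}   [S -> { }]
{{{{}{}{}S}}S} => {{{{}{}{}{}}}S}   [S -> { }]
{{{{}{}{}{}}}S} => {{{{}{}{}{}}}{}}   [S -> { }]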